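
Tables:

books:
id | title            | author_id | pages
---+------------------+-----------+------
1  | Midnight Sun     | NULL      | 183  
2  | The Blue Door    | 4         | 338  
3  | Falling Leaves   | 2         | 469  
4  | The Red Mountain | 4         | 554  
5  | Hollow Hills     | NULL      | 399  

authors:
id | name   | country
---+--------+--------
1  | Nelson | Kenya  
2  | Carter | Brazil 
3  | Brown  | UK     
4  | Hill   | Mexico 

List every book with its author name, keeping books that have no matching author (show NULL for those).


LEFT JOIN keeps every row from books (the left table); where author_id has no match in authors, the author columns become NULL. Walk through each book:
  - book 1 (Midnight Sun): author_id=NULL, no match -> kept with NULL
  - book 2 (The Blue Door): author_id=4 -> matches Hill
  - book 3 (Falling Leaves): author_id=2 -> matches Carter
  - book 4 (The Red Mountain): author_id=4 -> matches Hill
  - book 5 (Hollow Hills): author_id=NULL, no match -> kept with NULL
All 5 rows appear; 2 have NULL author.

SQL:
SELECT a.title, b.name AS author
FROM books a
LEFT JOIN authors b ON a.author_id = b.id

Result:
title            | author
-----------------+-------
Midnight Sun     | NULL  
The Blue Door    | Hill  
Falling Leaves   | Carter
The Red Mountain | Hill  
Hollow Hills     | NULL  


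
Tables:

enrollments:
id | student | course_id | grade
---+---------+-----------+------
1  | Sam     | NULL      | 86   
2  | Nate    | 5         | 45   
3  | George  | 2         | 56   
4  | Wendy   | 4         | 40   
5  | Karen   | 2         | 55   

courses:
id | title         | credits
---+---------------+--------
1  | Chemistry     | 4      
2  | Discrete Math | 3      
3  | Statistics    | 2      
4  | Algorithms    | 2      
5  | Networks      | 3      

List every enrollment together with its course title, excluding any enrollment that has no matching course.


INNER JOIN keeps only enrollments rows whose course_id matches an id in courses. Walk through each enrollment:
  - enrollment 1 (Sam): course_id=NULL, no match -> dropped
  - enrollment 2 (Nate): course_id=5 -> matches Networks
  - enrollment 3 (George): course_id=2 -> matches Discrete Math
  - enrollment 4 (Wendy): course_id=4 -> matches Algorithms
  - enrollment 5 (Karen): course_id=2 -> matches Discrete Math
So 1 of 5 rows is dropped.

SQL:
SELECT a.student, b.title AS course
FROM enrollments a
INNER JOIN courses b ON a.course_id = b.id

Result:
student | course       
--------+--------------
Nate    | Networks     
George  | Discrete Math
Wendy   | Algorithms   
Karen   | Discrete Math


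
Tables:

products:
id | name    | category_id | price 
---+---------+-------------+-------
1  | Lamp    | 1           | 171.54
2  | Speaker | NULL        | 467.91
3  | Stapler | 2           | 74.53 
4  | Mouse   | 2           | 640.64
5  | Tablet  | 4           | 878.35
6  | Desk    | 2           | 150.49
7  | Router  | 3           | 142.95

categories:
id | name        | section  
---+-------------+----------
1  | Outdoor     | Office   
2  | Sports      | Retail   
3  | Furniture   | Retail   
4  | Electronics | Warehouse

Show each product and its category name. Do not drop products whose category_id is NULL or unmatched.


LEFT JOIN keeps every row from products (the left table); where category_id has no match in categories, the category columns become NULL. Walk through each product:
  - product 1 (Lamp): category_id=1 -> matches Outdoor
  - product 2 (Speaker): category_id=NULL, no match -> kept with NULL
  - product 3 (Stapler): category_id=2 -> matches Sports
  - product 4 (Mouse): category_id=2 -> matches Sports
  - product 5 (Tablet): category_id=4 -> matches Electronics
  - product 6 (Desk): category_id=2 -> matches Sports
  - product 7 (Router): category_id=3 -> matches Furniture
All 7 rows appear; 1 has NULL category.

SQL:
SELECT a.name, b.name AS category
FROM products a
LEFT JOIN categories b ON a.category_id = b.id

Result:
name    | category   
--------+------------
Lamp    | Outdoor    
Speaker | NULL       
Stapler | Sports     
Mouse   | Sports     
Tablet  | Electronics
Desk    | Sports     
Router  | Furniture  


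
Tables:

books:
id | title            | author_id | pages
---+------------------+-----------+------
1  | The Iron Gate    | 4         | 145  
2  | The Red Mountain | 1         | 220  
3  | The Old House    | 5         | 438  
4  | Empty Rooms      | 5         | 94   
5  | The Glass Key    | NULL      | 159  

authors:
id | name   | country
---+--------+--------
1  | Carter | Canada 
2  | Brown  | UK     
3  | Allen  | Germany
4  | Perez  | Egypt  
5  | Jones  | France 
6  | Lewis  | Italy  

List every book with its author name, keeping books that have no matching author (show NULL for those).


LEFT JOIN keeps every row from books (the left table); where author_id has no match in authors, the author columns become NULL. Walk through each book:
  - book 1 (The Iron Gate): author_id=4 -> matches Perez
  - book 2 (The Red Mountain): author_id=1 -> matches Carter
  - book 3 (The Old House): author_id=5 -> matches Jones
  - book 4 (Empty Rooms): author_id=5 -> matches Jones
  - book 5 (The Glass Key): author_id=NULL, no match -> kept with NULL
All 5 rows appear; 1 has NULL author.

SQL:
SELECT a.title, b.name AS author
FROM books a
LEFT JOIN authors b ON a.author_id = b.id

Result:
title            | author
-----------------+-------
The Iron Gate    | Perez 
The Red Mountain | Carter
The Old House    | Jones 
Empty Rooms      | Jones 
The Glass Key    | NULL  


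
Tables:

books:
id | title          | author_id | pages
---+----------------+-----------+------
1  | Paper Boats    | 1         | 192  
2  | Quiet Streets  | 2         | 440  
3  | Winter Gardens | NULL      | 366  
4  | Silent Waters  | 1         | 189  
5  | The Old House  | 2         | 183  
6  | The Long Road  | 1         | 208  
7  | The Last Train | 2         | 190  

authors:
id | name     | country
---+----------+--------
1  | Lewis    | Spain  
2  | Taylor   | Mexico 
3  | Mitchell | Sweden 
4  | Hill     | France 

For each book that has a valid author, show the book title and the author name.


INNER JOIN keeps only books rows whose author_id matches an id in authors. Walk through each book:
  - book 1 (Paper Boats): author_id=1 -> matches Lewis
  - book 2 (Quiet Streets): author_id=2 -> matches Taylor
  - book 3 (Winter Gardens): author_id=NULL, no match -> dropped
  - book 4 (Silent Waters): author_id=1 -> matches Lewis
  - book 5 (The Old House): author_id=2 -> matches Taylor
  - book 6 (The Long Road): author_id=1 -> matches Lewis
  - book 7 (The Last Train): author_id=2 -> matches Taylor
So 1 of 7 rows is dropped.

SQL:
SELECT a.title, b.name AS author
FROM books a
INNER JOIN authors b ON a.author_id = b.id

Result:
title          | author
---------------+-------
Paper Boats    | Lewis 
Quiet Streets  | Taylor
Silent Waters  | Lewis 
The Old House  | Taylor
The Long Road  | Lewis 
The Last Train | Taylor


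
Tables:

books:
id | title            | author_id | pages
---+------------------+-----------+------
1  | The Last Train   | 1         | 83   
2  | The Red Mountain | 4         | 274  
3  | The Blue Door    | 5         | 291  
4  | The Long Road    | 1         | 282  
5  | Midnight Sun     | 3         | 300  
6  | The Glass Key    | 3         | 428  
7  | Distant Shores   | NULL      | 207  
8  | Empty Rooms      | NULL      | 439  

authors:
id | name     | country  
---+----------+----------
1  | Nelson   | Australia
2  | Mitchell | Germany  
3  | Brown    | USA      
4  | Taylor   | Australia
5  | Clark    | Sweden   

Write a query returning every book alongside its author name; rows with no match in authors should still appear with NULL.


LEFT JOIN keeps every row from books (the left table); where author_id has no match in authors, the author columns become NULL. Walk through each book:
  - book 1 (The Last Train): author_id=1 -> matches Nelson
  - book 2 (The Red Mountain): author_id=4 -> matches Taylor
  - book 3 (The Blue Door): author_id=5 -> matches Clark
  - book 4 (The Long Road): author_id=1 -> matches Nelson
  - book 5 (Midnight Sun): author_id=3 -> matches Brown
  - book 6 (The Glass Key): author_id=3 -> matches Brown
  - book 7 (Distant Shores): author_id=NULL, no match -> kept with NULL
  - book 8 (Empty Rooms): author_id=NULL, no match -> kept with NULL
All 8 rows appear; 2 have NULL author.

SQL:
SELECT a.title, b.name AS author
FROM books a
LEFT JOIN authors b ON a.author_id = b.id

Result:
title            | author
-----------------+-------
The Last Train   | Nelson
The Red Mountain | Taylor
The Blue Door    | Clark 
The Long Road    | Nelson
Midnight Sun     | Brown 
The Glass Key    | Brown 
Distant Shores   | NULL  
Empty Rooms      | NULL  


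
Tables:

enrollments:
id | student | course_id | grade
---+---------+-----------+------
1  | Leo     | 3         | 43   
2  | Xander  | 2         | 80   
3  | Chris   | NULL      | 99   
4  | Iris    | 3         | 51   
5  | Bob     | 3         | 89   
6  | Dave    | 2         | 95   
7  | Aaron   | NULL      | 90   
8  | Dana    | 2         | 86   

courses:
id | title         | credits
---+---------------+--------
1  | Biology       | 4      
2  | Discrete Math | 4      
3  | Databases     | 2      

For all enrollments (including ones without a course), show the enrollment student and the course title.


LEFT JOIN keeps every row from enrollments (the left table); where course_id has no match in courses, the course columns become NULL. Walk through each enrollment:
  - enrollment 1 (Leo): course_id=3 -> matches Databases
  - enrollment 2 (Xander): course_id=2 -> matches Discrete Math
  - enrollment 3 (Chris): course_id=NULL, no match -> kept with NULL
  - enrollment 4 (Iris): course_id=3 -> matches Databases
  - enrollment 5 (Bob): course_id=3 -> matches Databases
  - enrollment 6 (Dave): course_id=2 -> matches Discrete Math
  - enrollment 7 (Aaron): course_id=NULL, no match -> kept with NULL
  - enrollment 8 (Dana): course_id=2 -> matches Discrete Math
All 8 rows appear; 2 have NULL course.

SQL:
SELECT a.student, b.title AS course
FROM enrollments a
LEFT JOIN courses b ON a.course_id = b.id

Result:
student | course       
--------+--------------
Leo     | Databases    
Xander  | Discrete Math
Chris   | NULL         
Iris    | Databases    
Bob     | Databases    
Dave    | Discrete Math
Aaron   | NULL         
Dana    | Discrete Math


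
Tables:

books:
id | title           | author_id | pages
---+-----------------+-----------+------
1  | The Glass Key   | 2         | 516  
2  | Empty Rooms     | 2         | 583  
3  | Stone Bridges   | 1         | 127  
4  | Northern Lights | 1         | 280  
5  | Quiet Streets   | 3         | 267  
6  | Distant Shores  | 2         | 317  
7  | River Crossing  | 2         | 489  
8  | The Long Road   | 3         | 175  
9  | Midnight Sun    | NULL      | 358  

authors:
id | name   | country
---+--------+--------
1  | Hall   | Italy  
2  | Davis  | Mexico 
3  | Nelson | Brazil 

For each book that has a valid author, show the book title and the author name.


INNER JOIN keeps only books rows whose author_id matches an id in authors. Walk through each book:
  - book 1 (The Glass Key): author_id=2 -> matches Davis
  - book 2 (Empty Rooms): author_id=2 -> matches Davis
  - book 3 (Stone Bridges): author_id=1 -> matches Hall
  - book 4 (Northern Lights): author_id=1 -> matches Hall
  - book 5 (Quiet Streets): author_id=3 -> matches Nelson
  - book 6 (Distant Shores): author_id=2 -> matches Davis
  - book 7 (River Crossing): author_id=2 -> matches Davis
  - book 8 (The Long Road): author_id=3 -> matches Nelson
  - book 9 (Midnight Sun): author_id=NULL, no match -> dropped
So 1 of 9 rows is dropped.

SQL:
SELECT a.title, b.name AS author
FROM books a
INNER JOIN authors b ON a.author_id = b.id

Result:
title           | author
----------------+-------
The Glass Key   | Davis 
Empty Rooms     | Davis 
Stone Bridges   | Hall  
Northern Lights | Hall  
Quiet Streets   | Nelson
Distant Shores  | Davis 
River Crossing  | Davis 
The Long Road   | Nelson


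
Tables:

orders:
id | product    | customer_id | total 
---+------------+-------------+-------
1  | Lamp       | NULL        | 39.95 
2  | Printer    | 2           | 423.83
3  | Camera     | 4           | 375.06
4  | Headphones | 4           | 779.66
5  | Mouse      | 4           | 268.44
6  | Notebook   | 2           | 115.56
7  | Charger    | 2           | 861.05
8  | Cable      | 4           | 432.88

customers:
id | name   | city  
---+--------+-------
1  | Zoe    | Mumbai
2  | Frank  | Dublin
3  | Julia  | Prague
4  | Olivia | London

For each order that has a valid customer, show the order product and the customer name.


INNER JOIN keeps only orders rows whose customer_id matches an id in customers. Walk through each order:
  - order 1 (Lamp): customer_id=NULL, no match -> dropped
  - order 2 (Printer): customer_id=2 -> matches Frank
  - order 3 (Camera): customer_id=4 -> matches Olivia
  - order 4 (Headphones): customer_id=4 -> matches Olivia
  - order 5 (Mouse): customer_id=4 -> matches Olivia
  - order 6 (Notebook): customer_id=2 -> matches Frank
  - order 7 (Charger): customer_id=2 -> matches Frank
  - order 8 (Cable): customer_id=4 -> matches Olivia
So 1 of 8 rows is dropped.

SQL:
SELECT a.product, b.name AS customer
FROM orders a
INNER JOIN customers b ON a.customer_id = b.id

Result:
product    | customer
-----------+---------
Printer    | Frank   
Camera     | Olivia  
Headphones | Olivia  
Mouse      | Olivia  
Notebook   | Frank   
Charger    | Frank   
Cable      | Olivia  


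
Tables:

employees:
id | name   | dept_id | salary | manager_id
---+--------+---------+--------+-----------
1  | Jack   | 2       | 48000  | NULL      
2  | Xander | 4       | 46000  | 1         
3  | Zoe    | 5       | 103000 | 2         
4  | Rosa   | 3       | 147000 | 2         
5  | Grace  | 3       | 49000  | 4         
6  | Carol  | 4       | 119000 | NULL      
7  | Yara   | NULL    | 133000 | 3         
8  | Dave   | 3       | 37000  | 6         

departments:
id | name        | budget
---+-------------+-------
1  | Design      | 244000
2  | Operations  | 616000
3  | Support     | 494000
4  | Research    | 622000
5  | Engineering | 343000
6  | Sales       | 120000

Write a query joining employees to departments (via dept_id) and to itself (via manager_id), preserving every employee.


Two LEFT JOINs from the same base table employees: one to departments via dept_id, one to employees itself via manager_id. Both are LEFT so every employee is preserved.
Match against departments:
  - employee 1 (Jack): dept_id=2 -> matches Operations
  - employee 2 (Xander): dept_id=4 -> matches Research
  - employee 3 (Zoe): dept_id=5 -> matches Engineering
  - employee 4 (Rosa): dept_id=3 -> matches Support
  - employee 5 (Grace): dept_id=3 -> matches Support
  - employee 6 (Carol): dept_id=4 -> matches Research
  - employee 7 (Yara): dept_id=NULL, no match -> kept with NULL
  - employee 8 (Dave): dept_id=3 -> matches Support
Match against employees (self):
  - employee 1 (Jack): manager_id=NULL -> NULL
  - employee 2 (Xander): manager_id=1 -> Jack
  - employee 3 (Zoe): manager_id=2 -> Xander
  - employee 4 (Rosa): manager_id=2 -> Xander
  - employee 5 (Grace): manager_id=4 -> Rosa
  - employee 6 (Carol): manager_id=NULL -> NULL
  - employee 7 (Yara): manager_id=3 -> Zoe
  - employee 8 (Dave): manager_id=6 -> Carol

SQL:
SELECT a.name, b.name AS department, c.name AS manager
FROM employees a
LEFT JOIN departments b ON a.dept_id = b.id
LEFT JOIN employees c ON a.manager_id = c.id

Result:
name   | department  | manager
-------+-------------+--------
Jack   | Operations  | NULL   
Xander | Research    | Jack   
Zoe    | Engineering | Xander 
Rosa   | Support     | Xander 
Grace  | Support     | Rosa   
Carol  | Research    | NULL   
Yara   | NULL        | Zoe    
Dave   | Support     | Carol  


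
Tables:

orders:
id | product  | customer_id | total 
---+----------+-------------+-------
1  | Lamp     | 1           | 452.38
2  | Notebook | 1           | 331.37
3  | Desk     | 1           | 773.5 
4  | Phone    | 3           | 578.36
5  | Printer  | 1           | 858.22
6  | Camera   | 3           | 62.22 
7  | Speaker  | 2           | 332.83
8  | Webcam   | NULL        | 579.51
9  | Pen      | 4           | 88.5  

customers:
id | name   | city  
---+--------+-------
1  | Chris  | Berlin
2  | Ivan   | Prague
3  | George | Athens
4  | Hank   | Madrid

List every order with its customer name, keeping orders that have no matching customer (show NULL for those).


LEFT JOIN keeps every row from orders (the left table); where customer_id has no match in customers, the customer columns become NULL. Walk through each order:
  - order 1 (Lamp): customer_id=1 -> matches Chris
  - order 2 (Notebook): customer_id=1 -> matches Chris
  - order 3 (Desk): customer_id=1 -> matches Chris
  - order 4 (Phone): customer_id=3 -> matches George
  - order 5 (Printer): customer_id=1 -> matches Chris
  - order 6 (Camera): customer_id=3 -> matches George
  - order 7 (Speaker): customer_id=2 -> matches Ivan
  - order 8 (Webcam): customer_id=NULL, no match -> kept with NULL
  - order 9 (Pen): customer_id=4 -> matches Hank
All 9 rows appear; 1 has NULL customer.

SQL:
SELECT a.product, b.name AS customer
FROM orders a
LEFT JOIN customers b ON a.customer_id = b.id

Result:
product  | customer
---------+---------
Lamp     | Chris   
Notebook | Chris   
Desk     | Chris   
Phone    | George  
Printer  | Chris   
Camera   | George  
Speaker  | Ivan    
Webcam   | NULL    
Pen      | Hank    


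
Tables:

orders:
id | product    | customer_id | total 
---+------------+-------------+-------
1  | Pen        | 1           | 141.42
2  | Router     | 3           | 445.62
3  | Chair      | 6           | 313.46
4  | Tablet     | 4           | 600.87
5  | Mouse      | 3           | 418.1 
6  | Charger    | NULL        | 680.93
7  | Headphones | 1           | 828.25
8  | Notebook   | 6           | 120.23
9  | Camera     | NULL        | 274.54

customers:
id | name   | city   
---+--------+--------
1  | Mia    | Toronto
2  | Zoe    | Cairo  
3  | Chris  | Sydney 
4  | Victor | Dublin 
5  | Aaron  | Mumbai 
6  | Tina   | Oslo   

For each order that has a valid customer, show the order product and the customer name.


INNER JOIN keeps only orders rows whose customer_id matches an id in customers. Walk through each order:
  - order 1 (Pen): customer_id=1 -> matches Mia
  - order 2 (Router): customer_id=3 -> matches Chris
  - order 3 (Chair): customer_id=6 -> matches Tina
  - order 4 (Tablet): customer_id=4 -> matches Victor
  - order 5 (Mouse): customer_id=3 -> matches Chris
  - order 6 (Charger): customer_id=NULL, no match -> dropped
  - order 7 (Headphones): customer_id=1 -> matches Mia
  - order 8 (Notebook): customer_id=6 -> matches Tina
  - order 9 (Camera): customer_id=NULL, no match -> dropped
So 2 of 9 rows are dropped.

SQL:
SELECT a.product, b.name AS customer
FROM orders a
INNER JOIN customers b ON a.customer_id = b.id

Result:
product    | customer
-----------+---------
Pen        | Mia     
Router     | Chris   
Chair      | Tina    
Tablet     | Victor  
Mouse      | Chris   
Headphones | Mia     
Notebook   | Tina    


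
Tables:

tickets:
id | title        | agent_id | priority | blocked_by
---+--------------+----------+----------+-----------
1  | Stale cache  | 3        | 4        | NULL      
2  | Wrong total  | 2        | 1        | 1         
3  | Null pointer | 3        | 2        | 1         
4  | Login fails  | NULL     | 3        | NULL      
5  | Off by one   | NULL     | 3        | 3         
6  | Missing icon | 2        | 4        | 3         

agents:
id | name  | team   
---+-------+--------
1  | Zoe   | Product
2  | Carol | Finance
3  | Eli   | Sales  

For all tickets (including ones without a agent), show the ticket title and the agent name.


LEFT JOIN keeps every row from tickets (the left table); where agent_id has no match in agents, the agent columns become NULL. Walk through each ticket:
  - ticket 1 (Stale cache): agent_id=3 -> matches Eli
  - ticket 2 (Wrong total): agent_id=2 -> matches Carol
  - ticket 3 (Null pointer): agent_id=3 -> matches Eli
  - ticket 4 (Login fails): agent_id=NULL, no match -> kept with NULL
  - ticket 5 (Off by one): agent_id=NULL, no match -> kept with NULL
  - ticket 6 (Missing icon): agent_id=2 -> matches Carol
All 6 rows appear; 2 have NULL agent.

SQL:
SELECT a.title, b.name AS agent
FROM tickets a
LEFT JOIN agents b ON a.agent_id = b.id

Result:
title        | agent
-------------+------
Stale cache  | Eli  
Wrong total  | Carol
Null pointer | Eli  
Login fails  | NULL 
Off by one   | NULL 
Missing icon | Carol


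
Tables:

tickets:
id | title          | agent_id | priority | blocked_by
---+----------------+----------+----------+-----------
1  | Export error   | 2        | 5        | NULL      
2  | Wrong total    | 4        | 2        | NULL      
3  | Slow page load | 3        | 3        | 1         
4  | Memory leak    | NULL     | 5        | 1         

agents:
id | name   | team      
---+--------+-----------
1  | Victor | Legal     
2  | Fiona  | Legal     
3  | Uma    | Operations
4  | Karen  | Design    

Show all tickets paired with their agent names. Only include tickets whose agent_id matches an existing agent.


INNER JOIN keeps only tickets rows whose agent_id matches an id in agents. Walk through each ticket:
  - ticket 1 (Export error): agent_id=2 -> matches Fiona
  - ticket 2 (Wrong total): agent_id=4 -> matches Karen
  - ticket 3 (Slow page load): agent_id=3 -> matches Uma
  - ticket 4 (Memory leak): agent_id=NULL, no match -> dropped
So 1 of 4 rows is dropped.

SQL:
SELECT a.title, b.name AS agent
FROM tickets a
INNER JOIN agents b ON a.agent_id = b.id

Result:
title          | agent
---------------+------
Export error   | Fiona
Wrong total    | Karen
Slow page load | Uma  


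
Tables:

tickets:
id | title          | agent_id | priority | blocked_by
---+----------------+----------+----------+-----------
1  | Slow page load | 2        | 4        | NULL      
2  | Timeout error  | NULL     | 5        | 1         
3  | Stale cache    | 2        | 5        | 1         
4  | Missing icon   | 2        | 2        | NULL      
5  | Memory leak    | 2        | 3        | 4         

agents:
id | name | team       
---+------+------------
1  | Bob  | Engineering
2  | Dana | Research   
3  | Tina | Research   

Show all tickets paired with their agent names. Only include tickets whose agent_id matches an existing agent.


INNER JOIN keeps only tickets rows whose agent_id matches an id in agents. Walk through each ticket:
  - ticket 1 (Slow page load): agent_id=2 -> matches Dana
  - ticket 2 (Timeout error): agent_id=NULL, no match -> dropped
  - ticket 3 (Stale cache): agent_id=2 -> matches Dana
  - ticket 4 (Missing icon): agent_id=2 -> matches Dana
  - ticket 5 (Memory leak): agent_id=2 -> matches Dana
So 1 of 5 rows is dropped.

SQL:
SELECT a.title, b.name AS agent
FROM tickets a
INNER JOIN agents b ON a.agent_id = b.id

Result:
title          | agent
---------------+------
Slow page load | Dana 
Stale cache    | Dana 
Missing icon   | Dana 
Memory leak    | Dana 


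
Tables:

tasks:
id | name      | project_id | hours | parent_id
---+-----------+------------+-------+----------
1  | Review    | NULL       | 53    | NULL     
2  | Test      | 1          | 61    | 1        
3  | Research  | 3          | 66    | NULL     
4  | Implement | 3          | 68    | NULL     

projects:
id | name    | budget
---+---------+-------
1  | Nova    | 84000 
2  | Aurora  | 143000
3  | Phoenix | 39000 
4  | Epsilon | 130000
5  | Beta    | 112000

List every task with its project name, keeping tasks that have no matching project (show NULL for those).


LEFT JOIN keeps every row from tasks (the left table); where project_id has no match in projects, the project columns become NULL. Walk through each task:
  - task 1 (Review): project_id=NULL, no match -> kept with NULL
  - task 2 (Test): project_id=1 -> matches Nova
  - task 3 (Research): project_id=3 -> matches Phoenix
  - task 4 (Implement): project_id=3 -> matches Phoenix
All 4 rows appear; 1 has NULL project.

SQL:
SELECT a.name, b.name AS project
FROM tasks a
LEFT JOIN projects b ON a.project_id = b.id

Result:
name      | project
----------+--------
Review    | NULL   
Test      | Nova   
Research  | Phoenix
Implement | Phoenix


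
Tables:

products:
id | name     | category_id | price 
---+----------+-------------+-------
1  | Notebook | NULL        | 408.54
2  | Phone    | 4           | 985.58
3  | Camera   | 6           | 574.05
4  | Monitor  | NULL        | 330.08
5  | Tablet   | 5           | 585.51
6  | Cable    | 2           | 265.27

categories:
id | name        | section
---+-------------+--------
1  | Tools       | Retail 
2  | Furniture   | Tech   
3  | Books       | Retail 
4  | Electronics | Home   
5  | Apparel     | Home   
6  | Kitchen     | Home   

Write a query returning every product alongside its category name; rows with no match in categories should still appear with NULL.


LEFT JOIN keeps every row from products (the left table); where category_id has no match in categories, the category columns become NULL. Walk through each product:
  - product 1 (Notebook): category_id=NULL, no match -> kept with NULL
  - product 2 (Phone): category_id=4 -> matches Electronics
  - product 3 (Camera): category_id=6 -> matches Kitchen
  - product 4 (Monitor): category_id=NULL, no match -> kept with NULL
  - product 5 (Tablet): category_id=5 -> matches Apparel
  - product 6 (Cable): category_id=2 -> matches Furniture
All 6 rows appear; 2 have NULL category.

SQL:
SELECT a.name, b.name AS category
FROM products a
LEFT JOIN categories b ON a.category_id = b.id

Result:
name     | category   
---------+------------
Notebook | NULL       
Phone    | Electronics
Camera   | Kitchen    
Monitor  | NULL       
Tablet   | Apparel    
Cable    | Furniture  


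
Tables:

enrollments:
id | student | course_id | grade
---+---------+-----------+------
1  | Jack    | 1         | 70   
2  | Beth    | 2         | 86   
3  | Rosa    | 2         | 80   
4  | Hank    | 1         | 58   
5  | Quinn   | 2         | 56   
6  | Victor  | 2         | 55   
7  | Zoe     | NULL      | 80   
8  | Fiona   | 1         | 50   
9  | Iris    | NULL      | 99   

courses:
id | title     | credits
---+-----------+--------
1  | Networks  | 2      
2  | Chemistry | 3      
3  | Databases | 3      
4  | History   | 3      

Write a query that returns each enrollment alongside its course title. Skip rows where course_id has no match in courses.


INNER JOIN keeps only enrollments rows whose course_id matches an id in courses. Walk through each enrollment:
  - enrollment 1 (Jack): course_id=1 -> matches Networks
  - enrollment 2 (Beth): course_id=2 -> matches Chemistry
  - enrollment 3 (Rosa): course_id=2 -> matches Chemistry
  - enrollment 4 (Hank): course_id=1 -> matches Networks
  - enrollment 5 (Quinn): course_id=2 -> matches Chemistry
  - enrollment 6 (Victor): course_id=2 -> matches Chemistry
  - enrollment 7 (Zoe): course_id=NULL, no match -> dropped
  - enrollment 8 (Fiona): course_id=1 -> matches Networks
  - enrollment 9 (Iris): course_id=NULL, no match -> dropped
So 2 of 9 rows are dropped.

SQL:
SELECT a.student, b.title AS course
FROM enrollments a
INNER JOIN courses b ON a.course_id = b.id

Result:
student | course   
--------+----------
Jack    | Networks 
Beth    | Chemistry
Rosa    | Chemistry
Hank    | Networks 
Quinn   | Chemistry
Victor  | Chemistry
Fiona   | Networks 


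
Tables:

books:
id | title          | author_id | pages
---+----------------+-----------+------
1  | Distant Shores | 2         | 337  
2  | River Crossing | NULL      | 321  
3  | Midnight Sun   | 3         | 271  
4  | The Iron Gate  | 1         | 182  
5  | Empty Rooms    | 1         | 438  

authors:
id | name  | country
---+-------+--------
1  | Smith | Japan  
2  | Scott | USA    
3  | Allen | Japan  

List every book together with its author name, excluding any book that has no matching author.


INNER JOIN keeps only books rows whose author_id matches an id in authors. Walk through each book:
  - book 1 (Distant Shores): author_id=2 -> matches Scott
  - book 2 (River Crossing): author_id=NULL, no match -> dropped
  - book 3 (Midnight Sun): author_id=3 -> matches Allen
  - book 4 (The Iron Gate): author_id=1 -> matches Smith
  - book 5 (Empty Rooms): author_id=1 -> matches Smith
So 1 of 5 rows is dropped.

SQL:
SELECT a.title, b.name AS author
FROM books a
INNER JOIN authors b ON a.author_id = b.id

Result:
title          | author
---------------+-------
Distant Shores | Scott 
Midnight Sun   | Allen 
The Iron Gate  | Smith 
Empty Rooms    | Smith 


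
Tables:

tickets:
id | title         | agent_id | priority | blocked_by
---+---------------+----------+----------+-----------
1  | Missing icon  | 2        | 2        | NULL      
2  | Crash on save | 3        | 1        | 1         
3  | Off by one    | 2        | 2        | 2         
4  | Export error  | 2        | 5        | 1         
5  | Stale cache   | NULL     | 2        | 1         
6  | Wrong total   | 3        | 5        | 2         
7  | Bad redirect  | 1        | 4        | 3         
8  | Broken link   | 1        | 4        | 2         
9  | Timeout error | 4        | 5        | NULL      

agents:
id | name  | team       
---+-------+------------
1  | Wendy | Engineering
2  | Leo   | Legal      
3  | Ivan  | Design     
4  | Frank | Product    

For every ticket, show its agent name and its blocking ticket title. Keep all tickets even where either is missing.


Two LEFT JOINs from the same base table tickets: one to agents via agent_id, one to tickets itself via blocked_by. Both are LEFT so every ticket is preserved.
Match against agents:
  - ticket 1 (Missing icon): agent_id=2 -> matches Leo
  - ticket 2 (Crash on save): agent_id=3 -> matches Ivan
  - ticket 3 (Off by one): agent_id=2 -> matches Leo
  - ticket 4 (Export error): agent_id=2 -> matches Leo
  - ticket 5 (Stale cache): agent_id=NULL, no match -> kept with NULL
  - ticket 6 (Wrong total): agent_id=3 -> matches Ivan
  - ticket 7 (Bad redirect): agent_id=1 -> matches Wendy
  - ticket 8 (Broken link): agent_id=1 -> matches Wendy
  - ticket 9 (Timeout error): agent_id=4 -> matches Frank
Match against tickets (self):
  - ticket 1 (Missing icon): blocked_by=NULL -> NULL
  - ticket 2 (Crash on save): blocked_by=1 -> Missing icon
  - ticket 3 (Off by one): blocked_by=2 -> Crash on save
  - ticket 4 (Export error): blocked_by=1 -> Missing icon
  - ticket 5 (Stale cache): blocked_by=1 -> Missing icon
  - ticket 6 (Wrong total): blocked_by=2 -> Crash on save
  - ticket 7 (Bad redirect): blocked_by=3 -> Off by one
  - ticket 8 (Broken link): blocked_by=2 -> Crash on save
  - ticket 9 (Timeout error): blocked_by=NULL -> NULL

SQL:
SELECT a.title, b.name AS agent, c.title AS blocked_by
FROM tickets a
LEFT JOIN agents b ON a.agent_id = b.id
LEFT JOIN tickets c ON a.blocked_by = c.id

Result:
title         | agent | blocked_by   
--------------+-------+--------------
Missing icon  | Leo   | NULL         
Crash on save | Ivan  | Missing icon 
Off by one    | Leo   | Crash on save
Export error  | Leo   | Missing icon 
Stale cache   | NULL  | Missing icon 
Wrong total   | Ivan  | Crash on save
Bad redirect  | Wendy | Off by one   
Broken link   | Wendy | Crash on save
Timeout error | Frank | NULL         


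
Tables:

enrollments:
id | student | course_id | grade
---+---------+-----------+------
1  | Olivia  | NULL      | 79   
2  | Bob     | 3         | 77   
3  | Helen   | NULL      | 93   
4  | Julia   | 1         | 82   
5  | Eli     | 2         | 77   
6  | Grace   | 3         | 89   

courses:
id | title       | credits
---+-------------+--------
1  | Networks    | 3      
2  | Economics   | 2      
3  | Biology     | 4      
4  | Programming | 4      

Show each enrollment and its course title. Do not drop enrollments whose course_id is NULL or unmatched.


LEFT JOIN keeps every row from enrollments (the left table); where course_id has no match in courses, the course columns become NULL. Walk through each enrollment:
  - enrollment 1 (Olivia): course_id=NULL, no match -> kept with NULL
  - enrollment 2 (Bob): course_id=3 -> matches Biology
  - enrollment 3 (Helen): course_id=NULL, no match -> kept with NULL
  - enrollment 4 (Julia): course_id=1 -> matches Networks
  - enrollment 5 (Eli): course_id=2 -> matches Economics
  - enrollment 6 (Grace): course_id=3 -> matches Biology
All 6 rows appear; 2 have NULL course.

SQL:
SELECT a.student, b.title AS course
FROM enrollments a
LEFT JOIN courses b ON a.course_id = b.id

Result:
student | course   
--------+----------
Olivia  | NULL     
Bob     | Biology  
Helen   | NULL     
Julia   | Networks 
Eli     | Economics
Grace   | Biology  


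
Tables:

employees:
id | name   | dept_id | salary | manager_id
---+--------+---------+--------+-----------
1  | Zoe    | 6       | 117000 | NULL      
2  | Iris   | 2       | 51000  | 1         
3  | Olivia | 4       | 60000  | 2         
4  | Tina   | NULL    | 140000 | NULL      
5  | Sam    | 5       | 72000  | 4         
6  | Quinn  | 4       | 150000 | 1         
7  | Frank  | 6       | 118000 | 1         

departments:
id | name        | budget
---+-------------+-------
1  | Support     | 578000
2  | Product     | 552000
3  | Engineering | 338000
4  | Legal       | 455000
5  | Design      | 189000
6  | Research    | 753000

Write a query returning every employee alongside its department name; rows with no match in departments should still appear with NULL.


LEFT JOIN keeps every row from employees (the left table); where dept_id has no match in departments, the department columns become NULL. Walk through each employee:
  - employee 1 (Zoe): dept_id=6 -> matches Research
  - employee 2 (Iris): dept_id=2 -> matches Product
  - employee 3 (Olivia): dept_id=4 -> matches Legal
  - employee 4 (Tina): dept_id=NULL, no match -> kept with NULL
  - employee 5 (Sam): dept_id=5 -> matches Design
  - employee 6 (Quinn): dept_id=4 -> matches Legal
  - employee 7 (Frank): dept_id=6 -> matches Research
All 7 rows appear; 1 has NULL department.

SQL:
SELECT a.name, b.name AS department
FROM employees a
LEFT JOIN departments b ON a.dept_id = b.id

Result:
name   | department
-------+-----------
Zoe    | Research  
Iris   | Product   
Olivia | Legal     
Tina   | NULL      
Sam    | Design    
Quinn  | Legal     
Frank  | Research  


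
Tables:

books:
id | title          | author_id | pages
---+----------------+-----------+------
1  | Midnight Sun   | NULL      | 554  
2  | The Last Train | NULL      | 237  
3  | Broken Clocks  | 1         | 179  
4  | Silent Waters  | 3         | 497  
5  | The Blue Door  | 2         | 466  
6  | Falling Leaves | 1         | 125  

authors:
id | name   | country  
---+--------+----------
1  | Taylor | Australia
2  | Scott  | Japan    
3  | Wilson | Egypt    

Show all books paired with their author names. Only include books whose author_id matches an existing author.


INNER JOIN keeps only books rows whose author_id matches an id in authors. Walk through each book:
  - book 1 (Midnight Sun): author_id=NULL, no match -> dropped
  - book 2 (The Last Train): author_id=NULL, no match -> dropped
  - book 3 (Broken Clocks): author_id=1 -> matches Taylor
  - book 4 (Silent Waters): author_id=3 -> matches Wilson
  - book 5 (The Blue Door): author_id=2 -> matches Scott
  - book 6 (Falling Leaves): author_id=1 -> matches Taylor
So 2 of 6 rows are dropped.

SQL:
SELECT a.title, b.name AS author
FROM books a
INNER JOIN authors b ON a.author_id = b.id

Result:
title          | author
---------------+-------
Broken Clocks  | Taylor
Silent Waters  | Wilson
The Blue Door  | Scott 
Falling Leaves | Taylor


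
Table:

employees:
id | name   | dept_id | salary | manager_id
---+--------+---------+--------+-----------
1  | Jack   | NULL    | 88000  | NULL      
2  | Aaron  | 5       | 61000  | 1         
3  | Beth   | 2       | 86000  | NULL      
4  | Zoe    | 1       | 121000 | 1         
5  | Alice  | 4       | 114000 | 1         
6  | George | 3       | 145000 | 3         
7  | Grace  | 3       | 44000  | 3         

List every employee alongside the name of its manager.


This is a self-join: employees is joined to a second copy of itself, matching each row's manager_id to another row's id. Use LEFT JOIN so rows with manager_id=NULL are kept.
  - employee 1 (Jack): manager_id=NULL -> NULL
  - employee 2 (Aaron): manager_id=1 -> Jack
  - employee 3 (Beth): manager_id=NULL -> NULL
  - employee 4 (Zoe): manager_id=1 -> Jack
  - employee 5 (Alice): manager_id=1 -> Jack
  - employee 6 (George): manager_id=3 -> Beth
  - employee 7 (Grace): manager_id=3 -> Beth

SQL:
SELECT a.name AS item, b.name AS manager
FROM employees a
LEFT JOIN employees b ON a.manager_id = b.id

Result:
item   | manager
-------+--------
Jack   | NULL   
Aaron  | Jack   
Beth   | NULL   
Zoe    | Jack   
Alice  | Jack   
George | Beth   
Grace  | Beth   


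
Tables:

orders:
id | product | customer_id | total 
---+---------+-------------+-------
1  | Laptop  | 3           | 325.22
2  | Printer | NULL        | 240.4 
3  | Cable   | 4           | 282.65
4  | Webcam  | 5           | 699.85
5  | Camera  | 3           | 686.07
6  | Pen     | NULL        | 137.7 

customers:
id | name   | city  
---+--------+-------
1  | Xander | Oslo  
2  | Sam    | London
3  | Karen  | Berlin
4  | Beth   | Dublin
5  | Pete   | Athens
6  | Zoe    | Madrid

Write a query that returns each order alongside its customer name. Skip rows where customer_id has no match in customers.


INNER JOIN keeps only orders rows whose customer_id matches an id in customers. Walk through each order:
  - order 1 (Laptop): customer_id=3 -> matches Karen
  - order 2 (Printer): customer_id=NULL, no match -> dropped
  - order 3 (Cable): customer_id=4 -> matches Beth
  - order 4 (Webcam): customer_id=5 -> matches Pete
  - order 5 (Camera): customer_id=3 -> matches Karen
  - order 6 (Pen): customer_id=NULL, no match -> dropped
So 2 of 6 rows are dropped.

SQL:
SELECT a.product, b.name AS customer
FROM orders a
INNER JOIN customers b ON a.customer_id = b.id

Result:
product | customer
--------+---------
Laptop  | Karen   
Cable   | Beth    
Webcam  | Pete    
Camera  | Karen   


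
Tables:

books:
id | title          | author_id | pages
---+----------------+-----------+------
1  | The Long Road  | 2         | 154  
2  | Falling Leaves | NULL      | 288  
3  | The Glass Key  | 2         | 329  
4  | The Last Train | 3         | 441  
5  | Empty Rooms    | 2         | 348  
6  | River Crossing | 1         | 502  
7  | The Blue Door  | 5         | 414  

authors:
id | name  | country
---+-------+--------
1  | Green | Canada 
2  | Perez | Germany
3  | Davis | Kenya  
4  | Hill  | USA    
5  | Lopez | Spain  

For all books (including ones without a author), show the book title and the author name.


LEFT JOIN keeps every row from books (the left table); where author_id has no match in authors, the author columns become NULL. Walk through each book:
  - book 1 (The Long Road): author_id=2 -> matches Perez
  - book 2 (Falling Leaves): author_id=NULL, no match -> kept with NULL
  - book 3 (The Glass Key): author_id=2 -> matches Perez
  - book 4 (The Last Train): author_id=3 -> matches Davis
  - book 5 (Empty Rooms): author_id=2 -> matches Perez
  - book 6 (River Crossing): author_id=1 -> matches Green
  - book 7 (The Blue Door): author_id=5 -> matches Lopez
All 7 rows appear; 1 has NULL author.

SQL:
SELECT a.title, b.name AS author
FROM books a
LEFT JOIN authors b ON a.author_id = b.id

Result:
title          | author
---------------+-------
The Long Road  | Perez 
Falling Leaves | NULL  
The Glass Key  | Perez 
The Last Train | Davis 
Empty Rooms    | Perez 
River Crossing | Green 
The Blue Door  | Lopez 


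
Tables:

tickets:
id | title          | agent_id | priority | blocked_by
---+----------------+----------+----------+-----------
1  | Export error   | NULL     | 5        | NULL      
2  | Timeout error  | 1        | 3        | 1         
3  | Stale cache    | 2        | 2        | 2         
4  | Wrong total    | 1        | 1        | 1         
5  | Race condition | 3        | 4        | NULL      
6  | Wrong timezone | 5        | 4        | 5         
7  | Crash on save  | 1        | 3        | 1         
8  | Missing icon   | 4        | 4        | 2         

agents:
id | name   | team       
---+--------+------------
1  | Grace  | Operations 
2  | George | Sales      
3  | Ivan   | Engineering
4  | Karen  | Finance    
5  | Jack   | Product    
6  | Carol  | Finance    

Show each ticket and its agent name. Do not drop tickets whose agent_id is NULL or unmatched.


LEFT JOIN keeps every row from tickets (the left table); where agent_id has no match in agents, the agent columns become NULL. Walk through each ticket:
  - ticket 1 (Export error): agent_id=NULL, no match -> kept with NULL
  - ticket 2 (Timeout error): agent_id=1 -> matches Grace
  - ticket 3 (Stale cache): agent_id=2 -> matches George
  - ticket 4 (Wrong total): agent_id=1 -> matches Grace
  - ticket 5 (Race condition): agent_id=3 -> matches Ivan
  - ticket 6 (Wrong timezone): agent_id=5 -> matches Jack
  - ticket 7 (Crash on save): agent_id=1 -> matches Grace
  - ticket 8 (Missing icon): agent_id=4 -> matches Karen
All 8 rows appear; 1 has NULL agent.

SQL:
SELECT a.title, b.name AS agent
FROM tickets a
LEFT JOIN agents b ON a.agent_id = b.id

Result:
title          | agent 
---------------+-------
Export error   | NULL  
Timeout error  | Grace 
Stale cache    | George
Wrong total    | Grace 
Race condition | Ivan  
Wrong timezone | Jack  
Crash on save  | Grace 
Missing icon   | Karen 
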